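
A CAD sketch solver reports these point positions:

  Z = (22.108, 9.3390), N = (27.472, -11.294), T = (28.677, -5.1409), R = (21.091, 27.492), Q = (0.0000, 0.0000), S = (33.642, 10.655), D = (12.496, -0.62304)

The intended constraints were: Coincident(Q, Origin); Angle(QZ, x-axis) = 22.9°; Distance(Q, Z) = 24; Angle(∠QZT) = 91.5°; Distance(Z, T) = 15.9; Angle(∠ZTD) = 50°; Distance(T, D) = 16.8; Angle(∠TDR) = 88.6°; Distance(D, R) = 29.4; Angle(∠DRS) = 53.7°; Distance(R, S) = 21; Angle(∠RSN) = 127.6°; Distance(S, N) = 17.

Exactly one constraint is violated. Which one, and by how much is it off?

Distance(S, N) = 17 — off by 5.80.

Q = (0.00, 0.00) ✓; QZ at 22.90° ✓; |QZ| = 24.00 ✓; ∠QZT = 91.50° ✓; |ZT| = 15.90 ✓; ∠ZTD = 50.00° ✓; |TD| = 16.80 ✓; ∠TDR = 88.60° ✓; |DR| = 29.40 ✓; ∠DRS = 53.70° ✓; |RS| = 21.00 ✓; ∠RSN = 127.6° ✓; |SN| = 22.80 ✗.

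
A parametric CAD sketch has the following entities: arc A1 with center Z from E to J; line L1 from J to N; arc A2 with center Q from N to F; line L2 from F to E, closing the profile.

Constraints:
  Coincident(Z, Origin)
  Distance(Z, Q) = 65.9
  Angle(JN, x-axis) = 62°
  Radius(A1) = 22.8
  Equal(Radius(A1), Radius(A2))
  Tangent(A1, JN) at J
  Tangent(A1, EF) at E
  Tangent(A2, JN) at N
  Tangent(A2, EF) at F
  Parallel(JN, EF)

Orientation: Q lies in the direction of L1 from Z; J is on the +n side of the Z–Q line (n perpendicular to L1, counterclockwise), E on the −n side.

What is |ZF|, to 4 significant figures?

69.73

Tangency of A1 to both parallel lines with radius 22.8 puts J and E at Z ± 22.8·n: J = (-20.13, 10.70), E = (20.13, -10.70). Equal radii place N and F the same way about Q: N = Q + 22.8·n = (10.81, 68.89), F = Q − 22.8·n = (51.07, 47.48). Then |ZF| = |F − Z| = 69.73.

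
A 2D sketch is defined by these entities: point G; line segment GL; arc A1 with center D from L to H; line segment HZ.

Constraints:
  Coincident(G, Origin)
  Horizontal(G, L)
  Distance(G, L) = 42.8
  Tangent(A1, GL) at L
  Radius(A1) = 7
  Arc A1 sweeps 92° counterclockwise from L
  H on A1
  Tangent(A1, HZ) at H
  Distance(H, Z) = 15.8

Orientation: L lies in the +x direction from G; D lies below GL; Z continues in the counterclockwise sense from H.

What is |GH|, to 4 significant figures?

36.53

G is at the origin; GL is horizontal with |GL| = 42.8 and L on the +x side, so L = (42.80, 0.000). Tangency of A1 to GL means the radius DL is perpendicular to GL, so D = L + (0, -7) = (42.80, -7.000). On A1, L sits at bearing 90° from D; a 92° counterclockwise sweep puts H at bearing 182°, so H = D + 7.0·(cos 182°, sin 182°) = (35.80, -7.244). Then |GH| = |H − G| = 36.53.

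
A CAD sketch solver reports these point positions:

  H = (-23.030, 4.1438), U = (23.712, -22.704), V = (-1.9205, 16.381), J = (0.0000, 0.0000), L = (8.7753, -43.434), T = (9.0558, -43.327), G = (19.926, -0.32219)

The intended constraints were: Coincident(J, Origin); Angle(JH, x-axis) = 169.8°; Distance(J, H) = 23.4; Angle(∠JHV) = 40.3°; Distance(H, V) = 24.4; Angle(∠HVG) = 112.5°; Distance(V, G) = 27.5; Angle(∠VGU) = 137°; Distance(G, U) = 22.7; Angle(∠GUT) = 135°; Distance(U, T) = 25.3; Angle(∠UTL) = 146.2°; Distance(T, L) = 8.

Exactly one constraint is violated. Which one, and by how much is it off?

Distance(T, L) = 8 — off by 7.70.

J = (0.00, 0.00) ✓; JH at 169.8° ✓; |JH| = 23.40 ✓; ∠JHV = 40.30° ✓; |HV| = 24.40 ✓; ∠HVG = 112.5° ✓; |VG| = 27.50 ✓; ∠VGU = 137.0° ✓; |GU| = 22.70 ✓; ∠GUT = 135.0° ✓; |UT| = 25.30 ✓; ∠UTL = 146.3° ✓; |TL| = 0.3002 ✗.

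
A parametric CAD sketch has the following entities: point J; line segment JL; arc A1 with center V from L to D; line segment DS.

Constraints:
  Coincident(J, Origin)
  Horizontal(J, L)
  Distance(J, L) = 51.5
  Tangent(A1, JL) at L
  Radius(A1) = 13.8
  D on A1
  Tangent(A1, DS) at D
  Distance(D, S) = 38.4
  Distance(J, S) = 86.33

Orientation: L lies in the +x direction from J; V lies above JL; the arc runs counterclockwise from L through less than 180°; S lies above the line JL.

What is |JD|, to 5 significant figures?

66.252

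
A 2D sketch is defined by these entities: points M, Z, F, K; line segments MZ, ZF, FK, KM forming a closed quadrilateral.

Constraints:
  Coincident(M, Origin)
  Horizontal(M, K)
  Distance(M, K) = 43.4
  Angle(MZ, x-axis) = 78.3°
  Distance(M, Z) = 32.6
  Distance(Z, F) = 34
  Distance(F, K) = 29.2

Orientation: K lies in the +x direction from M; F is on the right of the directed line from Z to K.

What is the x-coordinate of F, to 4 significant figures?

14.23

Checks: |ZF| = 34.00 ✓; |FK| = 29.20 ✓.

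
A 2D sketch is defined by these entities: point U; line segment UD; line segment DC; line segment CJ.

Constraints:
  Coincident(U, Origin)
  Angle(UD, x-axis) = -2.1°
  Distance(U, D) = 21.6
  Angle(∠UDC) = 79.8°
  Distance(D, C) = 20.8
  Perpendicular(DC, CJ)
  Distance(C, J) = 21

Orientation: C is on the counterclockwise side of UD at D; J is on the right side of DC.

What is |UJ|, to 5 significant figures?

45.541

U is at the origin; UD runs at -2.1° with length 21.6, so D = 21.6·(cos -2.1°, sin -2.1°) = (21.585, -0.79150). ∠UDC = 79.8°, so DC runs at -2.1° + (180° − 79.8°) = 98.100° from the x-axis; with |DC| = 20.8, C = D + 20.8·(cos 98.100°, sin 98.100°) = (18.655, 19.801). DC ⟂ CJ; with |CJ| = 21.0 on the right of DC, J = C + 21.0·(0.99002, 0.14090) = (39.445, 22.760). Then |UJ| = |J − U| = 45.541.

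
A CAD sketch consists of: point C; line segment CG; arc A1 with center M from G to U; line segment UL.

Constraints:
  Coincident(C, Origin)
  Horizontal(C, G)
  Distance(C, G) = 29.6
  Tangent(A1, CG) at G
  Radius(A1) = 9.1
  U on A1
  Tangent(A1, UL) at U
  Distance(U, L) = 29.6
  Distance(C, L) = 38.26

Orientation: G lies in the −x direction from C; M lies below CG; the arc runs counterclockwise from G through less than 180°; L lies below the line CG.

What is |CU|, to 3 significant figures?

39.1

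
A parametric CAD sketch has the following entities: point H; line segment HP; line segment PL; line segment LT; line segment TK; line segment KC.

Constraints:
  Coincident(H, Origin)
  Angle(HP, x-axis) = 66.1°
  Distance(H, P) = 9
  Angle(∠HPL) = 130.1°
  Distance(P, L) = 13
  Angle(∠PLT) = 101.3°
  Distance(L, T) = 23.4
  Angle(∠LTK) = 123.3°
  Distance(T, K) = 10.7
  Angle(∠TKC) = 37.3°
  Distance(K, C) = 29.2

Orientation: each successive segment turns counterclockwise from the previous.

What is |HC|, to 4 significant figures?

20.58

H is at the origin; HP runs at 66.1° with length 9.0, so P = (3.646, 8.228). ∠HPL = 130.1° gives PL at 116.0° from the x-axis; with |PL| = 13.0, L = (-2.053, 19.91). ∠PLT = 101.3° gives LT at -165.3° from the x-axis; with |LT| = 23.4, T = (-24.69, 13.97). ∠LTK = 123.3° gives TK at -108.6° from the x-axis; with |TK| = 10.7, K = (-28.10, 3.834). ∠TKC = 37.3° gives KC at 34.10° from the x-axis; with |KC| = 29.2, C = (-3.920, 20.20). Then |HC| = |C − H| = 20.58.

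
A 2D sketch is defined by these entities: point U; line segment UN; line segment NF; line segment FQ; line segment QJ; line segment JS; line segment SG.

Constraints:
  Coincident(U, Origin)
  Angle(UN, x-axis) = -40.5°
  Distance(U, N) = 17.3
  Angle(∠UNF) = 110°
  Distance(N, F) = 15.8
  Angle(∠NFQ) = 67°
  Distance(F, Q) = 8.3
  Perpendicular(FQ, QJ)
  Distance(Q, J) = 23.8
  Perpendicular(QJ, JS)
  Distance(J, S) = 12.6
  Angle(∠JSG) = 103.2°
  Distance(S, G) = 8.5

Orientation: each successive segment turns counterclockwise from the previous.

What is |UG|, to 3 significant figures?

29.8

QJ is perpendicular to JS, so JS runs at -37.5°; with |JS| = 12.6, S = (15.8, -25.0). ∠JSG = 103.2° gives SG at 39.3° from the x-axis; with |SG| = 8.5, G = (22.4, -19.6). Then |UG| = |G − U| = 29.8.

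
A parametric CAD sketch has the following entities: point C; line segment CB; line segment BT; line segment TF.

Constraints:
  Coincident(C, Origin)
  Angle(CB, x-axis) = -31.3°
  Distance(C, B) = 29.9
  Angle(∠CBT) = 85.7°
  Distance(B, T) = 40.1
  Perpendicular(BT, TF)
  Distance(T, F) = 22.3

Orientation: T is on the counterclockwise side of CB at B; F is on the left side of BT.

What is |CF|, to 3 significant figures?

38.6

C is at the origin; CB runs at -31.3° with length 29.9, so B = 29.9·(cos -31.3°, sin -31.3°) = (25.5, -15.5). ∠CBT = 85.7°, so BT runs at -31.3° + (180° − 85.7°) = 63.0° from the x-axis; with |BT| = 40.1, T = B + 40.1·(cos 63.0°, sin 63.0°) = (43.8, 20.2). The perpendicularity gives TF at right angles to BT; with |TF| = 22.3 on the left of BT, F = T + 22.3·(-0.891, 0.454) = (23.9, 30.3). Then |CF| = |F − C| = 38.6.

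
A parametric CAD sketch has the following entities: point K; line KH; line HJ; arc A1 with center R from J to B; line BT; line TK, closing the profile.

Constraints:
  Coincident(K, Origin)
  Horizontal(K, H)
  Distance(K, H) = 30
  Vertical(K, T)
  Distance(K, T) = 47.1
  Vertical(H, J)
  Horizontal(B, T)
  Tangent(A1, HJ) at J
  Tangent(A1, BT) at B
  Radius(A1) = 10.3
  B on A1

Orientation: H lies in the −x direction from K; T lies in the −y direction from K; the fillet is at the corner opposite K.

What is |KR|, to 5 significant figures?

41.741

K is at the origin; K and H share the same y with |KH| = 30.0 and H on the −x side, so H = (-30.000, 0.0000). KT is vertical with |KT| = 47.1 and T on the −y side, so T = (0.0000, -47.100). The virtual corner opposite K is at (-30.000, -47.100). Since A1 is tangent to HJ there, RJ ⟂ HJ and A1 meets BT tangentially, so RB is at right angles to BT, with radius 10.3, so the center R sits 10.3 in from both sides at R = (-19.700, -36.800). Then |KR| = |R − K| = 41.741.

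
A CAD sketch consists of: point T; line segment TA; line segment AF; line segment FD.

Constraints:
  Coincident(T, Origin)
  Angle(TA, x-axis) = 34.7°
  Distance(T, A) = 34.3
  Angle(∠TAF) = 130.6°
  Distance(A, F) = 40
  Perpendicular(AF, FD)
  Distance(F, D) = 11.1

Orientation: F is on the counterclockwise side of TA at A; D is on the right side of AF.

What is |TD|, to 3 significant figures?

72.6

T is at the origin; TA runs at 34.7° with length 34.3, so A = 34.3·(cos 34.7°, sin 34.7°) = (28.2, 19.5). ∠TAF = 130.6°, so AF runs at 34.7° + (180° − 130.6°) = 84.1° from the x-axis; with |AF| = 40.0, F = A + 40.0·(cos 84.1°, sin 84.1°) = (32.3, 59.3). AF is perpendicular to FD; with |FD| = 11.1 on the right of AF, D = F + 11.1·(0.995, -0.103) = (43.4, 58.2). Then |TD| = |D − T| = 72.6.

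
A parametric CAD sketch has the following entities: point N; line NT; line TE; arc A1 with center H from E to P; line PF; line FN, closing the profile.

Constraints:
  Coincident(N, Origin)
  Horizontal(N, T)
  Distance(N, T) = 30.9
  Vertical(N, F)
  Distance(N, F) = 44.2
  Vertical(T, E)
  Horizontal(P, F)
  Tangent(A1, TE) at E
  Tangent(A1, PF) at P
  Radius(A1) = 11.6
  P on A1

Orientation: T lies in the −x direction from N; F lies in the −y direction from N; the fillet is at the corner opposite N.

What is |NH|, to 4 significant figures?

37.88

N is at the origin; N and T share the same y with |NT| = 30.9 and T on the −x side, so T = (-30.90, 0.000). N and F share the same x with |NF| = 44.2 and F on the −y side, so F = (0.000, -44.20). The virtual corner opposite N is at (-30.90, -44.20). Tangency of A1 to TE means the radius HE is perpendicular to TE and A1 meets PF tangentially, so HP is at right angles to PF, with radius 11.6, so the center H sits 11.6 in from both sides at H = (-19.30, -32.60). Then |NH| = |H − N| = 37.88.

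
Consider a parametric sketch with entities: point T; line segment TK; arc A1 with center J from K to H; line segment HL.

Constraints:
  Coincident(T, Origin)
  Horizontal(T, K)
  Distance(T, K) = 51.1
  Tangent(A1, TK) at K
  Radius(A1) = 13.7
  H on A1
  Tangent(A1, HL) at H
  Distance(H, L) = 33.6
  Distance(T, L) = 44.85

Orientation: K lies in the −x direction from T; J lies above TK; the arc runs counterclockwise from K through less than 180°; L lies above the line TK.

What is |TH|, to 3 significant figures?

39.5

T is at the origin; TK is horizontal with |TK| = 51.1 and K on the −x side, so K = (-51.1, 0.00). Since A1 is tangent to TK there, JK ⟂ TK, so J = K + (0, 13.7) = (-51.1, 13.7). Since JH ⟂ HL (tangency), |JL| = √(13.7² + 33.6²) = 36.3 regardless of where H sits on A1. So L lies on both circle(T, 44.85) and circle(J, 36.3); the above-TK intersection is L = (-24.0, 37.9). H is the foot of the tangent from L: H = (-38.8, 7.68).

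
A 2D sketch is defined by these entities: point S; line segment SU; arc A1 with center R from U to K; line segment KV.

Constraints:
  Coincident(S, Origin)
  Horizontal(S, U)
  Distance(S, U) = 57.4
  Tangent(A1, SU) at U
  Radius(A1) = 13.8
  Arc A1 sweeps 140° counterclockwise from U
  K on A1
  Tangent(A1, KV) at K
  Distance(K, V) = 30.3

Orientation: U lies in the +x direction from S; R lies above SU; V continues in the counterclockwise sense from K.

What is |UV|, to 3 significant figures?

46.1

On A1, U sits at bearing -90° from R; a 140° counterclockwise sweep puts K at bearing 50°, so K = R + 13.8·(cos 50°, sin 50°) = (66.3, 24.4). The tangent condition forces RK to be normal to KV, so KV runs along (−sin 50°, cos 50°); with |KV| = 30.3, V = (43.1, 43.8). Then |UV| = |V − U| = 46.1.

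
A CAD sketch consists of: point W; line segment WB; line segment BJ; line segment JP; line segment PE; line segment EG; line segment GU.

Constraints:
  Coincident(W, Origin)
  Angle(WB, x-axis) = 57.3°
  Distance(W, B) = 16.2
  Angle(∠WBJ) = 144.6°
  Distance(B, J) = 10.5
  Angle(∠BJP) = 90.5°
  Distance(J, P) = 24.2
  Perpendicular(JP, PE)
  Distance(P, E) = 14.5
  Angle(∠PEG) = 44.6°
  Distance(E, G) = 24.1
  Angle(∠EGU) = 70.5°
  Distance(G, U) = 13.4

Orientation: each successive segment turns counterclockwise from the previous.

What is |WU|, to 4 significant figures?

33.72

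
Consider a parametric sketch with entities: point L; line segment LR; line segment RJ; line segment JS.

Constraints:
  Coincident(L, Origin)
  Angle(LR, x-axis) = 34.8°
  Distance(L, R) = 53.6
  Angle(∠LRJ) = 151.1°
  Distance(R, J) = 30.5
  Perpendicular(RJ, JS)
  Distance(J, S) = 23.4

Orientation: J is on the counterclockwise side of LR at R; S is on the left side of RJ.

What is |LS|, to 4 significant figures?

77.47

L is at the origin; LR runs at 34.8° with length 53.6, so R = 53.6·(cos 34.8°, sin 34.8°) = (44.01, 30.59). ∠LRJ = 151.1°, so RJ runs at 34.8° + (180° − 151.1°) = 63.70° from the x-axis; with |RJ| = 30.5, J = R + 30.5·(cos 63.70°, sin 63.70°) = (57.53, 57.93). RJ is perpendicular to JS; with |JS| = 23.4 on the left of RJ, S = J + 23.4·(-0.8965, 0.4431) = (36.55, 68.30). Then |LS| = |S − L| = 77.47.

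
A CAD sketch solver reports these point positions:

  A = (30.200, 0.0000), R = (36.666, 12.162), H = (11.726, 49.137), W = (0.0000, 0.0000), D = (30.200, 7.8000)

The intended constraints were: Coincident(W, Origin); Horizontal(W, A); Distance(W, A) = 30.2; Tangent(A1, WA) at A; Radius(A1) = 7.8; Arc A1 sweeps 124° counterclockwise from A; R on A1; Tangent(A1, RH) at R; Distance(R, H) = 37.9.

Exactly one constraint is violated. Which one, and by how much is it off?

Distance(R, H) = 37.9 — off by 6.70.

W = (0.00, 0.00) ✓; W.y = 0.00, A.y = 0.00 ✓; |WA| = 30.20 ✓; ∠(DA, AW) = 90.00° ✓; |DA| = 7.800 ✓; bearing(D→R) − bearing(D→A) = 124.0° ✓; |DR| = 7.800 ✓; ∠(DR, RH) = 90.00° ✓; |RH| = 44.60 ✗.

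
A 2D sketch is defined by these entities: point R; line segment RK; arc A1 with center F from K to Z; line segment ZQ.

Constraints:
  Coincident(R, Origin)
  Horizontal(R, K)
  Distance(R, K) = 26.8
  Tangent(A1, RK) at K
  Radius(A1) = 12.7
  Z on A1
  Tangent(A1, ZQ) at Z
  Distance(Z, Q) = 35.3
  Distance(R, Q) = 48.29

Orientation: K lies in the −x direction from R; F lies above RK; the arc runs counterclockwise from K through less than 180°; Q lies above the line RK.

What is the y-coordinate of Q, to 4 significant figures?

46.92

R is at the origin; R and K share the same y with |RK| = 26.8 and K on the −x side, so K = (-26.80, 0.000). A1 meets RK tangentially, so FK is at right angles to RK, so F = K + (0, 12.7) = (-26.80, 12.70). Since FZ ⟂ ZQ (tangency), |FQ| = √(12.7² + 35.3²) = 37.52 regardless of where Z sits on A1. So Q lies on both circle(R, 48.29) and circle(F, 37.52); the above-RK intersection is Q = (-11.42, 46.92). Z is the foot of the tangent from Q: Z = (-14.14, 11.72).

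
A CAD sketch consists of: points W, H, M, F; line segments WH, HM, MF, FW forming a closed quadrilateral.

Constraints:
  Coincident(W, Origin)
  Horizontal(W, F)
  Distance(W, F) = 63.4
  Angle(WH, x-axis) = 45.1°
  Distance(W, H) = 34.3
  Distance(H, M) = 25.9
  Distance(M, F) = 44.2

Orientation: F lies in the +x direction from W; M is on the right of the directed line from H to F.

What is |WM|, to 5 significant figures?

19.247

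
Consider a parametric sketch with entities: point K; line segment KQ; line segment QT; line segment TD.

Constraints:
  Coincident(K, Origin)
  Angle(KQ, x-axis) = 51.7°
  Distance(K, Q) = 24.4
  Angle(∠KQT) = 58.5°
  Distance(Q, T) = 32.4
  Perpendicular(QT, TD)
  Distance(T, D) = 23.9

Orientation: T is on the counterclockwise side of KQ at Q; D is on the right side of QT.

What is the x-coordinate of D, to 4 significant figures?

-14.22

K is at the origin; KQ runs at 51.7° with length 24.4, so Q = 24.4·(cos 51.7°, sin 51.7°) = (15.12, 19.15). ∠KQT = 58.5°, so QT runs at 51.7° + (180° − 58.5°) = 173.2° from the x-axis; with |QT| = 32.4, T = Q + 32.4·(cos 173.2°, sin 173.2°) = (-17.05, 22.98). The perpendicularity gives TD at right angles to QT; with |TD| = 23.9 on the right of QT, D = T + 23.9·(0.1184, 0.9930) = (-14.22, 46.72). So D.x = -14.22.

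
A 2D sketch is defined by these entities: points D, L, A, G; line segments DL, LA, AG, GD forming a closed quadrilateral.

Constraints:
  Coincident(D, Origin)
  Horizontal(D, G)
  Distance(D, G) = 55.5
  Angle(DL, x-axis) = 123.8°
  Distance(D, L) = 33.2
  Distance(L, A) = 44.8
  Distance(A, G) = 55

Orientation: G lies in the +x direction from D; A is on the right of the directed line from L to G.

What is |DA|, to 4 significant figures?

12.46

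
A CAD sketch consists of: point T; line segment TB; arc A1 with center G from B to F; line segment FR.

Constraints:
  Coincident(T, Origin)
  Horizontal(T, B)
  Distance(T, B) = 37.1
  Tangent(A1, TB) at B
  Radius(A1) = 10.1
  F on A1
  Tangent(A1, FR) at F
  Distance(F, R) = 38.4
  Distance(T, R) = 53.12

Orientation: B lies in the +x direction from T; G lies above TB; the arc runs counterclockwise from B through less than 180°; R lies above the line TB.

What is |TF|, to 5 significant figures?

48.107

T is at the origin; T and B share the same y with |TB| = 37.1 and B on the +x side, so B = (37.100, 0.0000). The tangent condition forces GB to be normal to TB, so G = B + (0, 10.1) = (37.100, 10.100). Since GF ⟂ FR (tangency), |GR| = √(10.1² + 38.4²) = 39.706 regardless of where F sits on A1. So R lies on both circle(T, 53.12) and circle(G, 39.706); the above-TB intersection is R = (23.774, 47.503). F is the foot of the tangent from R: F = (45.439, 15.798).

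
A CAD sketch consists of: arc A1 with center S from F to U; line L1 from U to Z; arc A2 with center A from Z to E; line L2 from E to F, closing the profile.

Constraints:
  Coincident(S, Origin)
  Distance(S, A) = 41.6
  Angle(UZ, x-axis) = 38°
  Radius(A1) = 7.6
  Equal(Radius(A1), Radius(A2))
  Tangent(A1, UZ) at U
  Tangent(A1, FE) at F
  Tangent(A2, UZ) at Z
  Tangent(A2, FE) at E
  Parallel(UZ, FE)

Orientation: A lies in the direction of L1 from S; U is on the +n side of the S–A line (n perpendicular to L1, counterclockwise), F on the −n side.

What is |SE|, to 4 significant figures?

42.29

Tangency of A1 to both parallel lines with radius 7.6 puts U and F at S ± 7.6·n: U = (-4.679, 5.989), F = (4.679, -5.989). Equal radii place Z and E the same way about A: Z = A + 7.6·n = (28.10, 31.60), E = A − 7.6·n = (37.46, 19.62). Then |SE| = |E − S| = 42.29.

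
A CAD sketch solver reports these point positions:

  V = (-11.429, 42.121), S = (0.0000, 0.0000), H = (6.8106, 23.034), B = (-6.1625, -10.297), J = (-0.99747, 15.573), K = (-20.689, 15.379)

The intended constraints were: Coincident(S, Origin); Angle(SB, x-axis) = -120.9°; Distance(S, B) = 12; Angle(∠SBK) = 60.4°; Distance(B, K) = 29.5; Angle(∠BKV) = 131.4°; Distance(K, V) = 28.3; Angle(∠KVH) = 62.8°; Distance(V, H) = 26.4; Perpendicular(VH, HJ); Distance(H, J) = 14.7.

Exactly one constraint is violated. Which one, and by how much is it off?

Distance(H, J) = 14.7 — off by 3.90.

S = (0.00, 0.00) ✓; SB at -120.9° ✓; |SB| = 12.00 ✓; ∠SBK = 60.40° ✓; |BK| = 29.50 ✓; ∠BKV = 131.4° ✓; |KV| = 28.30 ✓; ∠KVH = 62.80° ✓; |VH| = 26.40 ✓; ∠(VH, HJ) = 90.00° ✓; |HJ| = 10.80 ✗.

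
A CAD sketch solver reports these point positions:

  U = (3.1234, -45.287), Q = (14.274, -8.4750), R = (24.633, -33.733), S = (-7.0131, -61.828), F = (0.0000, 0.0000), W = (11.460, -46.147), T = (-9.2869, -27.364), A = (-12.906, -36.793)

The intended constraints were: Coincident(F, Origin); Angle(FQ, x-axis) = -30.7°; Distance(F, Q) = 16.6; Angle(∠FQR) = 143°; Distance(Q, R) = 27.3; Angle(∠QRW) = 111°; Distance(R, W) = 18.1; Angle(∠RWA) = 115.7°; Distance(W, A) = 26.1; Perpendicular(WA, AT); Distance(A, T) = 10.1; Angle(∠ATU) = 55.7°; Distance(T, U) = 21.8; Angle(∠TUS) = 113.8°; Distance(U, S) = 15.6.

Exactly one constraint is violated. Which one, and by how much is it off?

Distance(U, S) = 15.6 — off by 3.80.

F = (0.00, 0.00) ✓; FQ at -30.70° ✓; |FQ| = 16.60 ✓; ∠FQR = 143.0° ✓; |QR| = 27.30 ✓; ∠QRW = 111.0° ✓; |RW| = 18.10 ✓; ∠RWA = 115.7° ✓; |WA| = 26.10 ✓; ∠(WA, AT) = 90.00° ✓; |AT| = 10.10 ✓; ∠ATU = 55.70° ✓; |TU| = 21.80 ✓; ∠TUS = 113.8° ✓; |US| = 19.40 ✗.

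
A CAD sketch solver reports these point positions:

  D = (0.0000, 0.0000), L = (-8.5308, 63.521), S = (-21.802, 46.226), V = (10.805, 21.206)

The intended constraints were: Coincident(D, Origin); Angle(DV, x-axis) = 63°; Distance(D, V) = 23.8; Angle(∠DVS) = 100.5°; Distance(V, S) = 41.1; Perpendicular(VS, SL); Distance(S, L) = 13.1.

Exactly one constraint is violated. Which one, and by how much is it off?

Distance(S, L) = 13.1 — off by 8.70.

D = (0.00, 0.00) ✓; DV at 63.00° ✓; |DV| = 23.80 ✓; ∠DVS = 100.5° ✓; |VS| = 41.10 ✓; ∠(VS, SL) = 90.00° ✓; |SL| = 21.80 ✗.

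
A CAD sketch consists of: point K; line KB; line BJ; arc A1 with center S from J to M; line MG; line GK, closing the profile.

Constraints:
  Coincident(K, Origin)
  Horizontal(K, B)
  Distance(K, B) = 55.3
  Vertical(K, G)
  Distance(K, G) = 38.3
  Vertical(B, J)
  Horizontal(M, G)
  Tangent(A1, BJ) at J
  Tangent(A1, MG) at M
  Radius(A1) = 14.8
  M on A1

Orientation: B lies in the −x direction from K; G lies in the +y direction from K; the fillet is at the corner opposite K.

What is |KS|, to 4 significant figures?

46.82

K and G share the same x with |KG| = 38.3 and G on the +y side, so G = (0.000, 38.30). The virtual corner opposite K is at (-55.30, 38.30). A1 meets BJ tangentially, so SJ is at right angles to BJ and A1 meets MG tangentially, so SM is at right angles to MG, with radius 14.8, so the center S sits 14.8 in from both sides at S = (-40.50, 23.50). Then |KS| = |S − K| = 46.82.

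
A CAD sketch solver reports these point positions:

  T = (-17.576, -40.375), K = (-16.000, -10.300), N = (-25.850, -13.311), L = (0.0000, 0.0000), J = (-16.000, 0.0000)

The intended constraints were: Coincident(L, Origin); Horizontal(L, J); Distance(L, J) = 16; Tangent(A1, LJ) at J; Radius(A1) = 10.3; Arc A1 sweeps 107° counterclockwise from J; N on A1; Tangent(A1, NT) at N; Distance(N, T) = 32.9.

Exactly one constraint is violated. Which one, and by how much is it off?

Distance(N, T) = 32.9 — off by 4.60.

L = (0.00, 0.00) ✓; L.y = 0.00, J.y = 0.00 ✓; |LJ| = 16.00 ✓; ∠(KJ, JL) = 90.00° ✓; |KJ| = 10.30 ✓; bearing(K→N) − bearing(K→J) = 107.0° ✓; |KN| = 10.30 ✓; ∠(KN, NT) = 90.00° ✓; |NT| = 28.30 ✗.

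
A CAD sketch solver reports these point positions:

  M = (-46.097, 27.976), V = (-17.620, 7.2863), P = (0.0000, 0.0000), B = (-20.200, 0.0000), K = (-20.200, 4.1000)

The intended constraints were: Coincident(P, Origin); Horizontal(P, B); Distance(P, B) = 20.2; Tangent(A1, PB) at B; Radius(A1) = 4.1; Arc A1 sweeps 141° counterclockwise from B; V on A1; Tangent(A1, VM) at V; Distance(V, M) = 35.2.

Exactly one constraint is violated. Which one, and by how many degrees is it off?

Tangent(A1, VM) at V — off by 3.00°.

P = (0.00, 0.00) ✓; P.y = 0.00, B.y = 0.00 ✓; |PB| = 20.20 ✓; ∠(KB, BP) = 90.00° ✓; |KB| = 4.100 ✓; bearing(K→V) − bearing(K→B) = 141.0° ✓; |KV| = 4.100 ✓; ∠(KV, VM) = 87.00° ✗; |VM| = 35.20 ✓.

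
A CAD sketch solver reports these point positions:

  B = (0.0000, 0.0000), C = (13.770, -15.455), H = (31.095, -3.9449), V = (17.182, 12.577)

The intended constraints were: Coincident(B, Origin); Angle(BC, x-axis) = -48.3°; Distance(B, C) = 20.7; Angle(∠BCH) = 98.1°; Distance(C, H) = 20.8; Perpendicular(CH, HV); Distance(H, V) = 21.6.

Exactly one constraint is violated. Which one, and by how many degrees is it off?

Perpendicular(CH, HV) — off by 6.50°.

B = (0.00, 0.00) ✓; BC at -48.30° ✓; |BC| = 20.70 ✓; ∠BCH = 98.10° ✓; |CH| = 20.80 ✓; ∠(CH, HV) = 96.50° ✗; |HV| = 21.60 ✓.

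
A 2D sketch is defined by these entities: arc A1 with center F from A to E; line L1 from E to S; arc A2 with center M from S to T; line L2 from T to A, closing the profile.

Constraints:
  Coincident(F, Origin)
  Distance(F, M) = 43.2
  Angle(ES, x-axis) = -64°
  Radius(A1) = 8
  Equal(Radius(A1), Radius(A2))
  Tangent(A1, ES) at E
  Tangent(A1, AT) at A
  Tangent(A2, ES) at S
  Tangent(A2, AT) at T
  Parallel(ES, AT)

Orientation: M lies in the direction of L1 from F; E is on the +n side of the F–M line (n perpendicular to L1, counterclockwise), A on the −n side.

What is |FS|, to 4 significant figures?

43.93

The slot axis is L1's direction at -64.0°, so u = (cos -64.0°, sin -64.0°) = (0.4384, -0.8988) and n = (−sin -64.0°, cos -64.0°) = (0.8988, 0.4384). F is at the origin and M lies 43.2 along u from F, so M = 43.2·u = (18.94, -38.83). Tangency of A1 to both parallel lines with radius 8.0 puts E and A at F ± 8.0·n: E = (7.190, 3.507), A = (-7.190, -3.507). Equal radii place S and T the same way about M: S = M + 8.0·n = (26.13, -35.32), T = M − 8.0·n = (11.75, -42.33). Then |FS| = |S − F| = 43.93.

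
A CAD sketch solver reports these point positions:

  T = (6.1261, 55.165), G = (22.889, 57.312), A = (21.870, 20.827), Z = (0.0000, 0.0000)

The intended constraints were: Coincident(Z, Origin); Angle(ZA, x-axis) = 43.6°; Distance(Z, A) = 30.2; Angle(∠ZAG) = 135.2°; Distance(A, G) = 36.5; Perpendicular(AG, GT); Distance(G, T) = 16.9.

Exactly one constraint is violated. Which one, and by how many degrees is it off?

Perpendicular(AG, GT) — off by 8.90°.

Z = (0.00, 0.00) ✓; ZA at 43.60° ✓; |ZA| = 30.20 ✓; ∠ZAG = 135.2° ✓; |AG| = 36.50 ✓; ∠(AG, GT) = 98.90° ✗; |GT| = 16.90 ✓.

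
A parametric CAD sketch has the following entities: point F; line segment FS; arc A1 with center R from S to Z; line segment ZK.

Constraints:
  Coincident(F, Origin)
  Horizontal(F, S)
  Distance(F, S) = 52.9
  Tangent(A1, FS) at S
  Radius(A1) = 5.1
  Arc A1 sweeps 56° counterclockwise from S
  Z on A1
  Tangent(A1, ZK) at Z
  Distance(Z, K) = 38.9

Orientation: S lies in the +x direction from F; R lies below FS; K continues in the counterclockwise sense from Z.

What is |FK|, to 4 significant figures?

43.76

F is at the origin; F and S share the same y with |FS| = 52.9 and S on the +x side, so S = (52.90, 0.000). A1 meets FS tangentially, so RS is at right angles to FS, so R = S + (0, -5.1) = (52.90, -5.100). On A1, S sits at bearing 90° from R; a 56° counterclockwise sweep puts Z at bearing 146°, so Z = R + 5.1·(cos 146°, sin 146°) = (48.67, -2.248). The tangent condition forces RZ to be normal to ZK, so ZK runs along (−sin 146°, cos 146°); with |ZK| = 38.9, K = (26.92, -34.50). Then |FK| = |K − F| = 43.76.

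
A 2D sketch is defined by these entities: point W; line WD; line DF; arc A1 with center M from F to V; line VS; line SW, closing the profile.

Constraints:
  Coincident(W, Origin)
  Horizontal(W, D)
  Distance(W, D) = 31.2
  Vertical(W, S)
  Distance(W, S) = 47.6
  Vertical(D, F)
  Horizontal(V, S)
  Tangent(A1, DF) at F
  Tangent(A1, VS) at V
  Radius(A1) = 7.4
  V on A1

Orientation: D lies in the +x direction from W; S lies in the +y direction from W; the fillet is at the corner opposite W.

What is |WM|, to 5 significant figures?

46.717

W is at the origin; W and D share the same y with |WD| = 31.2 and D on the +x side, so D = (31.200, 0.0000). WS is vertical with |WS| = 47.6 and S on the +y side, so S = (0.0000, 47.600). The virtual corner opposite W is at (31.200, 47.600). Tangency of A1 to DF means the radius MF is perpendicular to DF and tangency of A1 to VS means the radius MV is perpendicular to VS, with radius 7.4, so the center M sits 7.4 in from both sides at M = (23.800, 40.200). Then |WM| = |M − W| = 46.717.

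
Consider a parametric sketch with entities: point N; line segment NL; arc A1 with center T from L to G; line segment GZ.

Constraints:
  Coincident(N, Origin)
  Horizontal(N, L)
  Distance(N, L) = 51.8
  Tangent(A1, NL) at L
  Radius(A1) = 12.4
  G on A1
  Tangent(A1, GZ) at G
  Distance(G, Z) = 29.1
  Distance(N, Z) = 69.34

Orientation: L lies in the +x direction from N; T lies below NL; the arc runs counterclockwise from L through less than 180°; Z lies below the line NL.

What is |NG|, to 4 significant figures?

44.45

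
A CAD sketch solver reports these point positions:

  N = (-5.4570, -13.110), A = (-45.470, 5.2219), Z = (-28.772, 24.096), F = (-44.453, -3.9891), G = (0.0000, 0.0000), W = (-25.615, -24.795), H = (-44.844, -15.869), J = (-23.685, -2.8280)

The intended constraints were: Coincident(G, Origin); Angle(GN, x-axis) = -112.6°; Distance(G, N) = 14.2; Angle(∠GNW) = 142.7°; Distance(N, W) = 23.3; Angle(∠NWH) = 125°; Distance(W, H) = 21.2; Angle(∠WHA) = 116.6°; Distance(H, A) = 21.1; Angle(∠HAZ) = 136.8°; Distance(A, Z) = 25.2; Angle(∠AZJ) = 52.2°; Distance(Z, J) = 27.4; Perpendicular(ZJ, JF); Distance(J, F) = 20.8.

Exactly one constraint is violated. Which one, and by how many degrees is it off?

Perpendicular(ZJ, JF) — off by 7.50°.

G = (0.00, 0.00) ✓; GN at -112.6° ✓; |GN| = 14.20 ✓; ∠GNW = 142.7° ✓; |NW| = 23.30 ✓; ∠NWH = 125.0° ✓; |WH| = 21.20 ✓; ∠WHA = 116.6° ✓; |HA| = 21.10 ✓; ∠HAZ = 136.8° ✓; |AZ| = 25.20 ✓; ∠AZJ = 52.20° ✓; |ZJ| = 27.40 ✓; ∠(ZJ, JF) = 97.50° ✗; |JF| = 20.80 ✓.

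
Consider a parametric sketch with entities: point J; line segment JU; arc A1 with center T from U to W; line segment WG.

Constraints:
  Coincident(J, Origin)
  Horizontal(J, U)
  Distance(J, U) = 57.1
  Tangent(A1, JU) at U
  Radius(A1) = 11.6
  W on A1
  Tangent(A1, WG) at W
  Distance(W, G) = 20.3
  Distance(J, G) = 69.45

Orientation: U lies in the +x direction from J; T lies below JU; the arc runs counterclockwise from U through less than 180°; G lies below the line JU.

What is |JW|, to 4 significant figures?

51.34

Checks: |TW| = 11.60 ✓; ∠(TW, WG) = 90.00° ✓; |WG| = 20.30 ✓; |JG| = 69.45 ✓.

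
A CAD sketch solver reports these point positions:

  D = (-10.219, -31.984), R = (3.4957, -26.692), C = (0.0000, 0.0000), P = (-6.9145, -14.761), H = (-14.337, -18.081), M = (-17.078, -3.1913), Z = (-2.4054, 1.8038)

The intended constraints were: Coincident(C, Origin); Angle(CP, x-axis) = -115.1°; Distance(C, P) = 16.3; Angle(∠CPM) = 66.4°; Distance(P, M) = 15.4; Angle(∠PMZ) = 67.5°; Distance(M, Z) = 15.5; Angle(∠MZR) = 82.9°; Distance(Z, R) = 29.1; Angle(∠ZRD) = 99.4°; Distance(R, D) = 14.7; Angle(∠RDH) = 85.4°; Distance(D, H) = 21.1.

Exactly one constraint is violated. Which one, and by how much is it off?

Distance(D, H) = 21.1 — off by 6.60.

C = (0.00, 0.00) ✓; CP at -115.1° ✓; |CP| = 16.30 ✓; ∠CPM = 66.40° ✓; |PM| = 15.40 ✓; ∠PMZ = 67.50° ✓; |MZ| = 15.50 ✓; ∠MZR = 82.90° ✓; |ZR| = 29.10 ✓; ∠ZRD = 99.40° ✓; |RD| = 14.70 ✓; ∠RDH = 85.40° ✓; |DH| = 14.50 ✗.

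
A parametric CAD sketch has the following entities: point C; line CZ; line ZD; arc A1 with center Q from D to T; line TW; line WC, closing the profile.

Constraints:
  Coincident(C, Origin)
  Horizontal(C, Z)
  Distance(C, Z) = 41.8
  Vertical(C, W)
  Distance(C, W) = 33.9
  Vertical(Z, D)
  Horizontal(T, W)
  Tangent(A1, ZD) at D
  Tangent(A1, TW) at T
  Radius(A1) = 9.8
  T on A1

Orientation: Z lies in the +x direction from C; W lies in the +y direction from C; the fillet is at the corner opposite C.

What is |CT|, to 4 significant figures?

46.62

C is at the origin; C and Z share the same y with |CZ| = 41.8 and Z on the +x side, so Z = (41.80, 0.000). CW is vertical with |CW| = 33.9 and W on the +y side, so W = (0.000, 33.90). The virtual corner opposite C is at (41.80, 33.90). Tangency of A1 to ZD means the radius QD is perpendicular to ZD and A1 meets TW tangentially, so QT is at right angles to TW, with radius 9.8, so the center Q sits 9.8 in from both sides at Q = (32.00, 24.10). That places the tangent points at D = (41.80, 24.10) on ZD and T = (32.00, 33.90) on TW. Then |CT| = |T − C| = 46.62.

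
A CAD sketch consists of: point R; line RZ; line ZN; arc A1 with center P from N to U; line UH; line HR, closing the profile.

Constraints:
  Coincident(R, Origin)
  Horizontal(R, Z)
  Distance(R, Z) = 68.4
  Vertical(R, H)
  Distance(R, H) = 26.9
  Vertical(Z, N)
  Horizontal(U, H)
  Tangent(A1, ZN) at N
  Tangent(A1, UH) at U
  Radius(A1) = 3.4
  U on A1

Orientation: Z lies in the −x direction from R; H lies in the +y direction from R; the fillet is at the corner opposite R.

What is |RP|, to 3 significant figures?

69.1

R is at the origin; RZ is horizontal with |RZ| = 68.4 and Z on the −x side, so Z = (-68.4, 0.00). R and H share the same x with |RH| = 26.9 and H on the +y side, so H = (0.00, 26.9). The virtual corner opposite R is at (-68.4, 26.9). A1 meets ZN tangentially, so PN is at right angles to ZN and tangency of A1 to UH means the radius PU is perpendicular to UH, with radius 3.4, so the center P sits 3.4 in from both sides at P = (-65.0, 23.5). Then |RP| = |P − R| = 69.1.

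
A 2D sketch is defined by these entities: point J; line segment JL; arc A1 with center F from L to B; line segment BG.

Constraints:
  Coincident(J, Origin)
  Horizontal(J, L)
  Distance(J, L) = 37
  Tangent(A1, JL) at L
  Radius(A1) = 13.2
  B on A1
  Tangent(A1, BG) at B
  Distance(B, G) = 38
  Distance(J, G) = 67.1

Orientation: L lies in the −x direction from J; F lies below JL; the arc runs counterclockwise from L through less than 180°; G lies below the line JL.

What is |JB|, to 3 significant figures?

52.4

Checks: |FB| = 13.20 ✓; ∠(FB, BG) = 90.00° ✓; |BG| = 38.00 ✓; |JG| = 67.10 ✓.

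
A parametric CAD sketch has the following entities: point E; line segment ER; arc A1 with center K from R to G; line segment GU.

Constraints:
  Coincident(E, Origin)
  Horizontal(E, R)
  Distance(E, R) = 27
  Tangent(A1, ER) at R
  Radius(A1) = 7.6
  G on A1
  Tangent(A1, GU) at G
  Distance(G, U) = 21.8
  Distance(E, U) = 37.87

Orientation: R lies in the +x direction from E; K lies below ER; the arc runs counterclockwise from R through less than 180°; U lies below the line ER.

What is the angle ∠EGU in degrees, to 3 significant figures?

123°

Checks: |KG| = 7.600 ✓; ∠(KG, GU) = 90.00° ✓; |GU| = 21.80 ✓; |EU| = 37.87 ✓.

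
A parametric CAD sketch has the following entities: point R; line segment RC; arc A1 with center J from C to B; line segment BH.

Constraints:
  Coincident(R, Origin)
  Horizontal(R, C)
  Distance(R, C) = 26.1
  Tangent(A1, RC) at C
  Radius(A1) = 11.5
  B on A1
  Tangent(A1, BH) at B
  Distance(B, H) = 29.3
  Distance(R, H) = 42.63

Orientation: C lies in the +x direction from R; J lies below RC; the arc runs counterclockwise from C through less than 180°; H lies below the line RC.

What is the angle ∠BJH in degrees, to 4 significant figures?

68.57°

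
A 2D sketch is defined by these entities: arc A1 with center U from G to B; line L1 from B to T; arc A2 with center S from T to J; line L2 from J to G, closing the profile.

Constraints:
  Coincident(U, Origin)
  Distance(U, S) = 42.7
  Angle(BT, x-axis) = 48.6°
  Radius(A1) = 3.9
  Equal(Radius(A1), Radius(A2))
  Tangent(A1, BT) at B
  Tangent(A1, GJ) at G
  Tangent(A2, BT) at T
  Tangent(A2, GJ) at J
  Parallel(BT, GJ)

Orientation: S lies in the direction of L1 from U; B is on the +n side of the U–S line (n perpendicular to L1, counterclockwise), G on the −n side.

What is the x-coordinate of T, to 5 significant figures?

25.313

Tangency of A1 to both parallel lines with radius 3.9 puts B and G at U ± 3.9·n: B = (-2.9254, 2.5791), G = (2.9254, -2.5791). Equal radii place T and J the same way about S: T = S + 3.9·n = (25.313, 34.609), J = S − 3.9·n = (31.163, 29.451). So T.x = 25.313.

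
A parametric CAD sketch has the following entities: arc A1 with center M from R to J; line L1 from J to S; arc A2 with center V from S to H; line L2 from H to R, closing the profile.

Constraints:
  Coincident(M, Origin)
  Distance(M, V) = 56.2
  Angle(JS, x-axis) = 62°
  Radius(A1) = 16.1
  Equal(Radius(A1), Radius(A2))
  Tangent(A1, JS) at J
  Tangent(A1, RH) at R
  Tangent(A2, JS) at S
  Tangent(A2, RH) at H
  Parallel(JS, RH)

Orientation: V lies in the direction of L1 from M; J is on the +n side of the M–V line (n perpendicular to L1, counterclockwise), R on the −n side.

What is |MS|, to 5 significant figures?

58.461

The slot axis is L1's direction at 62.0°, so u = (cos 62.0°, sin 62.0°) = (0.46947, 0.88295) and n = (−sin 62.0°, cos 62.0°) = (-0.88295, 0.46947). M is at the origin and V lies 56.2 along u from M, so V = 56.2·u = (26.384, 49.622). Tangency of A1 to both parallel lines with radius 16.1 puts J and R at M ± 16.1·n: J = (-14.215, 7.5585), R = (14.215, -7.5585). Equal radii place S and H the same way about V: S = V + 16.1·n = (12.169, 57.180), H = V − 16.1·n = (40.600, 42.063). Then |MS| = |S − M| = 58.461.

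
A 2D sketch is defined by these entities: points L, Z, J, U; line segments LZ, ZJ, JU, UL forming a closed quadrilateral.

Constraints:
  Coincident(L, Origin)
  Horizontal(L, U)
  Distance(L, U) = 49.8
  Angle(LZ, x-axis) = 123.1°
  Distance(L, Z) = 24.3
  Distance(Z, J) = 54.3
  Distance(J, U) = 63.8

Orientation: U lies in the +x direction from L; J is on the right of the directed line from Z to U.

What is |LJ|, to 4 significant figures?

33.58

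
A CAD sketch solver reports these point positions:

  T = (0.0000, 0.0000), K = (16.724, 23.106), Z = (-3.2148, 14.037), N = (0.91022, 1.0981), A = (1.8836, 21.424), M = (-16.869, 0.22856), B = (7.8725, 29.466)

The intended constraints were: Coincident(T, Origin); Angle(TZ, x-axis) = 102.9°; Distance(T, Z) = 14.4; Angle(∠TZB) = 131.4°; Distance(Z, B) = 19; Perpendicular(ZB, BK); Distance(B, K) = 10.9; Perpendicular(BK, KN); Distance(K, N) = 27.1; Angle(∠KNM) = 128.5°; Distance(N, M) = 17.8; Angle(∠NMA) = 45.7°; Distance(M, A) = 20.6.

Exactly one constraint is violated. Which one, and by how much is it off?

Distance(M, A) = 20.6 — off by 7.70.

T = (0.00, 0.00) ✓; TZ at 102.9° ✓; |TZ| = 14.40 ✓; ∠TZB = 131.4° ✓; |ZB| = 19.00 ✓; ∠(ZB, BK) = 90.00° ✓; |BK| = 10.90 ✓; ∠(BK, KN) = 90.00° ✓; |KN| = 27.10 ✓; ∠KNM = 128.5° ✓; |NM| = 17.80 ✓; ∠NMA = 45.70° ✓; |MA| = 28.30 ✗.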